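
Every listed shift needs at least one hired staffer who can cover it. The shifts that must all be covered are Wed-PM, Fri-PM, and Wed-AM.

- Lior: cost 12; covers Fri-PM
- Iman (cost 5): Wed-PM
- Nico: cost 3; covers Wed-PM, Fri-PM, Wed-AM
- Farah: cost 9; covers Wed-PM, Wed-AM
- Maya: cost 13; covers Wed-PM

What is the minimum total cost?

3

Nico alone covers Wed-PM, Fri-PM, Wed-AM — every shift.
Total cost: 3.
No cover costs less than 3.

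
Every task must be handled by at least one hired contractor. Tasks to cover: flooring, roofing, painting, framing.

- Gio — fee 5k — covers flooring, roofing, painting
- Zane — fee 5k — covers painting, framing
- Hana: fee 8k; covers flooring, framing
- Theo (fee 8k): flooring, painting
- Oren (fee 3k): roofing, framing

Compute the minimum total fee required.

8

Choose Gio and Oren: together they cover flooring, roofing, painting, framing — every task.
Total fee: 5 + 3 = 8.
No cover costs less than 8.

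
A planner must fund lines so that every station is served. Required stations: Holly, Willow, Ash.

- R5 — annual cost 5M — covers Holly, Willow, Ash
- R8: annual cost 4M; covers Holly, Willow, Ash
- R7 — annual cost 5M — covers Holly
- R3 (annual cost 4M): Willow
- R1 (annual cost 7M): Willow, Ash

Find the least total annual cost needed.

R8 alone covers Holly, Willow, Ash — every station.
Total annual cost: 4.
No cover costs less than 4.

4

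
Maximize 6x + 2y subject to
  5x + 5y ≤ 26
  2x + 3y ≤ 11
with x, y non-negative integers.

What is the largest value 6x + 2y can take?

30

(x,y)=(5,0): 5·5+5·0=25≤26, 2·5+3·0=10≤11, objective 30.
(x,y)=(4,1): 5·4+5·1=25≤26, 2·4+3·1=11≤11, objective 26.
The best lattice point is (5,0), giving 30.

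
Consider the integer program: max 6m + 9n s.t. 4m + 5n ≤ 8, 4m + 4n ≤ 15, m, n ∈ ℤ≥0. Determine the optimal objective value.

(m,n)=(2,0): 4·2+5·0=8≤8, 4·2+4·0=8≤15, objective 12.
(m,n)=(0,1): 4·0+5·1=5≤8, 4·0+4·1=4≤15, objective 9.
(m,n)=(1,0): 4·1+5·0=4≤8, 4·1+4·0=4≤15, objective 6.
The best lattice point is (2,0), giving 12.

12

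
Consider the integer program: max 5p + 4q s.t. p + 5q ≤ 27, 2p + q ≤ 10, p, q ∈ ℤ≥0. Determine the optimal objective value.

The continuous relaxation peaks at (2.56, 4.89) with value 32.33; rounding to a feasible lattice point costs some objective.
(p,q)=(3,4) is feasible, giving 31.
(p,q)=(2,5) is feasible, giving 30.
(p,q)=(3,3) is feasible, giving 27.
The best lattice point is (3,4), giving 31.

31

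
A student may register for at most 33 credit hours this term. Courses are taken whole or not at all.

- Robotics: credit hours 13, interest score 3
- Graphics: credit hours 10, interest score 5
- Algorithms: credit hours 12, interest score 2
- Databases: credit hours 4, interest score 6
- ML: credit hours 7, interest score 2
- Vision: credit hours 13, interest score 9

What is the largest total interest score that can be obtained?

This is a 0-1 knapsack instance.
Robotics + Databases + Vision: credit hours 13 + 4 + 13 = 30 ≤ 33, interest score 3 + 6 + 9 = 18.
Graphics + Databases + Vision: credit hours 10 + 4 + 13 = 27 ≤ 33, interest score 5 + 6 + 9 = 20.
Best is Graphics, Databases, and Vision with total interest score 20.

20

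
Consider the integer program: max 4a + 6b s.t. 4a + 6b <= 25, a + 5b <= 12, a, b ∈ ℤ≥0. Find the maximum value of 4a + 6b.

(a,b)=(6,0) is feasible, giving 24.
(a,b)=(5,0) is feasible, giving 20.
No feasible integer point exceeds 24.

24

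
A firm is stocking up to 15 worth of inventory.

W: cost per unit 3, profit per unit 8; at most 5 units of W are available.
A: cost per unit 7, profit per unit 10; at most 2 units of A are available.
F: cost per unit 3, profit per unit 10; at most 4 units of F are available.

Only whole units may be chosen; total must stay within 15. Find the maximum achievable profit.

48

This is a bounded integer knapsack.
Take 1×W and 4×F: cost 15 ≤ 15, profit 1·8 + 4·10 = 48.
F has the best ratio (10/3) and is taken to its limit of 4; remaining capacity is filled optimally with the others.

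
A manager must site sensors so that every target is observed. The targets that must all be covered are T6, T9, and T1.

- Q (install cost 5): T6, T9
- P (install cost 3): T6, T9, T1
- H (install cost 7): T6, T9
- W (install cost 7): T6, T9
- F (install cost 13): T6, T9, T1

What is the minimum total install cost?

3

P alone covers T6, T9, T1 — every target.
Total install cost: 3.
No cover costs less than 3.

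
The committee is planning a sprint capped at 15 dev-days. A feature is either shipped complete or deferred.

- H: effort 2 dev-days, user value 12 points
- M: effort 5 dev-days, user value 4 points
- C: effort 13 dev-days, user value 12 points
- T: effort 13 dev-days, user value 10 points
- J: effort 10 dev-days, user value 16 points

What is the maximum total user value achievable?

28

Allowing fractional choices, the relaxed optimum would be about 30.8, but features are indivisible.
H + T: effort 2 + 13 = 15 ≤ 15, user value 12 + 10 = 22.
H + C: effort 2 + 13 = 15 ≤ 15, user value 12 + 12 = 24.
H + J: effort 2 + 10 = 12 ≤ 15, user value 12 + 16 = 28.
Best is H and J with total user value 28.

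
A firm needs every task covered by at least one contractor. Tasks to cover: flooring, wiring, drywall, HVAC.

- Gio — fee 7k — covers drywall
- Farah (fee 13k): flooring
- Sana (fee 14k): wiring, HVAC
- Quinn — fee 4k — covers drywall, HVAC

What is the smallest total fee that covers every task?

31

Choose Farah, Sana, and Quinn: together they cover flooring, wiring, drywall, HVAC — every task.
Total fee: 13 + 14 + 4 = 31.
No cover costs less than 31.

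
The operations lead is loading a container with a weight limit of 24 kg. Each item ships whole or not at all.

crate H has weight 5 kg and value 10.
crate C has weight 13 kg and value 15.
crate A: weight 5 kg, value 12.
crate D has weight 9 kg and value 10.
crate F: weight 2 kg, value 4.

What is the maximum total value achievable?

37

Take crate H, crate C, and crate A: weight 5 + 13 + 5 = 23 ≤ 24, value 10 + 15 + 12 = 37.
No other feasible combination does better.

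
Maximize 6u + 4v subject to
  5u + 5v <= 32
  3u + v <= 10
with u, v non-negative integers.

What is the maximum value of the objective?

(u,v)=(2,4): 5·2+5·4=30≤32, 3·2+1·4=10≤10, objective 28.
(u,v)=(1,5): 5·1+5·5=30≤32, 3·1+1·5=8≤10, objective 26.
(u,v)=(2,3): 5·2+5·3=25≤32, 3·2+1·3=9≤10, objective 24.
The best lattice point is (2,4), giving 28.

28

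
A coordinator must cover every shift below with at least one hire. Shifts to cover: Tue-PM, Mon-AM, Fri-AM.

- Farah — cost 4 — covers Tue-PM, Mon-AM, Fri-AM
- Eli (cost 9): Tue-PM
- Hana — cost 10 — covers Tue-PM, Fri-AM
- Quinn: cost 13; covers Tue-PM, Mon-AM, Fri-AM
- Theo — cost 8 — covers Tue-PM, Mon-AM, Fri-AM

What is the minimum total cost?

4

Farah alone covers Tue-PM, Mon-AM, Fri-AM — every shift.
Total cost: 4.
No cover costs less than 4.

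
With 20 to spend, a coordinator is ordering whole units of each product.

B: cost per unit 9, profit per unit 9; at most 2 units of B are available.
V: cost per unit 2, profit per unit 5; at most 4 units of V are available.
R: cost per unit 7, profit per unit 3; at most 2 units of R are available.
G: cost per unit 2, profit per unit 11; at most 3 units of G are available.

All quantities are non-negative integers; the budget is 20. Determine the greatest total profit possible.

53

G has the best ratio (11/2); taking only G gives at most 3×11 = 33 (stopped by the supply cap of 3).
Mixing does better — 4×V and 3×G: cost 14 ≤ 20, profit 4·5 + 3·11 = 53.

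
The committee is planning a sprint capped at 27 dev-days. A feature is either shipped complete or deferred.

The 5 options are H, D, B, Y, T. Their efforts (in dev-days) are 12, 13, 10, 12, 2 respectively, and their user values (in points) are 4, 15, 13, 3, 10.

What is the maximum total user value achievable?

H + D + T: effort 12 + 13 + 2 = 27 ≤ 27, user value 4 + 15 + 10 = 29.
D + B: effort 13 + 10 = 23 ≤ 27, user value 15 + 13 = 28.
D + B + T: effort 13 + 10 + 2 = 25 ≤ 27, user value 15 + 13 + 10 = 38.
Best is D, B, and T with total user value 38.

38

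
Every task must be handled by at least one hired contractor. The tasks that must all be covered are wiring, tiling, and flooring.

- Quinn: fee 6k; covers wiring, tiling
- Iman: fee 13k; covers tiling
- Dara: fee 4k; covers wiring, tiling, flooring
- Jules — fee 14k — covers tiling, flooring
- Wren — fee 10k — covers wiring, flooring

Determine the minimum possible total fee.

4

Dara alone covers wiring, tiling, flooring — every task.
Total fee: 4.
No cover costs less than 4.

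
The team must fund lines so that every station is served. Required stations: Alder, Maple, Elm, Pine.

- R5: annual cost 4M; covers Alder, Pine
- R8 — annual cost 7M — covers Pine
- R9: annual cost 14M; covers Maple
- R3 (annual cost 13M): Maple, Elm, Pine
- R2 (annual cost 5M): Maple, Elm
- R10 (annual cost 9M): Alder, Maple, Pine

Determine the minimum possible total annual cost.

This is a weighted set-cover instance.
Choose R5 and R2: together they cover Alder, Maple, Elm, Pine — every station.
Total annual cost: 4 + 5 = 9.
No cover costs less than 9.

9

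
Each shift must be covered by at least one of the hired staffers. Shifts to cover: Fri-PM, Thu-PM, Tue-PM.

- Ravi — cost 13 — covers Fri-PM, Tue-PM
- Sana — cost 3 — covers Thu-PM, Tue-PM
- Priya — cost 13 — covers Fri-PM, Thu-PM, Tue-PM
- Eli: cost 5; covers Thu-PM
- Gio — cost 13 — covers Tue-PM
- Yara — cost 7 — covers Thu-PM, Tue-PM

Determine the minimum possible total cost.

The greedy cost-per-new-shift heuristic would pick Sana and Ravi for 16, but a cheaper cover exists.
Priya alone covers Fri-PM, Thu-PM, Tue-PM — every shift.
Total cost: 13.
No cover costs less than 13.

13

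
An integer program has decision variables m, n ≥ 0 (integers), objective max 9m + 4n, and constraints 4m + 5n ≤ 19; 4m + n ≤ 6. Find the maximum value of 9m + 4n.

(m,n)=(1,2): 4·1+5·2=14≤19, 4·1+1·2=6≤6, objective 17.
(m,n)=(1,1): 4·1+5·1=9≤19, 4·1+1·1=5≤6, objective 13.
(m,n)=(0,3): 4·0+5·3=15≤19, 4·0+1·3=3≤6, objective 12.
Maximum is 17 at (m,n)=(1,2).

17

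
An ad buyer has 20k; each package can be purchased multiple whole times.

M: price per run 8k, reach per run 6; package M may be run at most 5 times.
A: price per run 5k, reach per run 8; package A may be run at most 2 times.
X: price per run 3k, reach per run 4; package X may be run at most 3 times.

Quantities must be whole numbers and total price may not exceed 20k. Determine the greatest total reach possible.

2×A and 3×X: price 19 ≤ 20, reach 2·8 + 3·4 = 28.
2×A and 2×X: price 16 ≤ 20, reach 2·8 + 2·4 = 24.
Best is 28.

28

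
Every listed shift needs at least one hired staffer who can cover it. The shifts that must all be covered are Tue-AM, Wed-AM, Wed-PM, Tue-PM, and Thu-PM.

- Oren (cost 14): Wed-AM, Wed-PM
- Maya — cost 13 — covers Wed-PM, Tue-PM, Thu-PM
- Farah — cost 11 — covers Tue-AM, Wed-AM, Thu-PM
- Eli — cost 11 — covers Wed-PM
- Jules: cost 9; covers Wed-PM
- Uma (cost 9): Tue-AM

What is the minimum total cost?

24

Choose Maya and Farah: together they cover Tue-AM, Wed-AM, Wed-PM, Tue-PM, Thu-PM — every shift.
Total cost: 13 + 11 = 24.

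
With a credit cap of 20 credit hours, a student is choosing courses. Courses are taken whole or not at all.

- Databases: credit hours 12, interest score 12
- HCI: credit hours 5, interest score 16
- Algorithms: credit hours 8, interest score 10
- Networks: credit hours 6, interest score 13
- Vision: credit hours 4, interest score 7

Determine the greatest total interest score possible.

39

This is a 0-1 knapsack instance.
HCI + Networks + Vision: credit hours 5 + 6 + 4 = 15 ≤ 20, interest score 16 + 13 + 7 = 36.
HCI + Algorithms + Networks: credit hours 5 + 8 + 6 = 19 ≤ 20, interest score 16 + 10 + 13 = 39.
Best is HCI, Algorithms, and Networks with total interest score 39.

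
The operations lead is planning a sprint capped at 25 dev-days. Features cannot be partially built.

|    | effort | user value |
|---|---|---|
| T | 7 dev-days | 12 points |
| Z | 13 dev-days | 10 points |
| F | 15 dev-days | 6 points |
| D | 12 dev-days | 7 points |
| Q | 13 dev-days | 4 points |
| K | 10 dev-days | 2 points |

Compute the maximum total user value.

Take T and Z: effort 7 + 13 = 20 ≤ 25, user value 12 + 10 = 22.
No other feasible combination does better.

22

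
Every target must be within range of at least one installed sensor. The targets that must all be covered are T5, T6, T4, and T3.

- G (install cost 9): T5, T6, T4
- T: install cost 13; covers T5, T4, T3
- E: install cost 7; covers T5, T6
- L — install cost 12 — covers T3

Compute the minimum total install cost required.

This is a weighted set-cover instance.
Choose T and E: together they cover T5, T6, T4, T3 — every target.
Total install cost: 13 + 7 = 20.

20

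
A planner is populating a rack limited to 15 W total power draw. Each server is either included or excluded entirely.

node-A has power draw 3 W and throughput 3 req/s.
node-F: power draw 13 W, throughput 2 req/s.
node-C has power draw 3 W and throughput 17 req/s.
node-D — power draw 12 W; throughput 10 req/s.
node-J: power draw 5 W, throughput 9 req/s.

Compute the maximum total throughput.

Allowing fractional choices, the relaxed optimum would be about 32.3, but servers are indivisible.
node-A + node-C + node-J: power draw 3 + 3 + 5 = 11 ≤ 15, throughput 3 + 17 + 9 = 29.
node-C + node-D: power draw 3 + 12 = 15 ≤ 15, throughput 17 + 10 = 27.
node-C + node-J: power draw 3 + 5 = 8 ≤ 15, throughput 17 + 9 = 26.
Best is node-A, node-C, and node-J with total throughput 29.

29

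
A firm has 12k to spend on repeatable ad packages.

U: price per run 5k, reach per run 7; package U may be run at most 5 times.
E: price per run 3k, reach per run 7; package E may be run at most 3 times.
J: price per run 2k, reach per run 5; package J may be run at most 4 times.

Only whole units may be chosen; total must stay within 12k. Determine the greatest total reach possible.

This is a bounded integer knapsack.
J has the best ratio (5/2); taking only J gives at most 4×5 = 20 (stopped by the supply cap of 4).
Mixing does better — 2×E and 3×J: price 12 ≤ 12, reach 2·7 + 3·5 = 29.

29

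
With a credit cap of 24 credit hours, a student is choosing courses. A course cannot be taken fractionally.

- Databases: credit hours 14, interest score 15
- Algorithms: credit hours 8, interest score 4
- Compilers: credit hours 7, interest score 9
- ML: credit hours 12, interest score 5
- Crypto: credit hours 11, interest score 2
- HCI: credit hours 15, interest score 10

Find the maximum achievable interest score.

24

Compilers + HCI: credit hours 7 + 15 = 22 ≤ 24, interest score 9 + 10 = 19.
Databases + Algorithms: credit hours 14 + 8 = 22 ≤ 24, interest score 15 + 4 = 19.
Databases + Compilers: credit hours 14 + 7 = 21 ≤ 24, interest score 15 + 9 = 24.
Best is Databases and Compilers with total interest score 24.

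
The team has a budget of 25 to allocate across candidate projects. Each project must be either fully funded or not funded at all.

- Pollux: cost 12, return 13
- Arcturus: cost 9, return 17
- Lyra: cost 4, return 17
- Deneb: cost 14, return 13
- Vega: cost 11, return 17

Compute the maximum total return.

Take Arcturus, Lyra, and Vega: cost 9 + 4 + 11 = 24 ≤ 25, return 17 + 17 + 17 = 51.
No other feasible combination does better.

51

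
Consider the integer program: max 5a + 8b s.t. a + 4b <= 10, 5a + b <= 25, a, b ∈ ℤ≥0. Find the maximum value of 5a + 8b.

28

Relaxing integrality, the LP optimum is 34.21 at (a,b) = (4.74, 1.32), which is not an integer point.
(a,b)=(4,1): 1·4+4·1=8≤10, 5·4+1·1=21≤25, objective 28.
(a,b)=(5,0): 1·5+4·0=5≤10, 5·5+1·0=25≤25, objective 25.
(a,b)=(3,1): 1·3+4·1=7≤10, 5·3+1·1=16≤25, objective 23.
(a,b)=(4,0): 1·4+4·0=4≤10, 5·4+1·0=20≤25, objective 20.
The best lattice point is (4,1), giving 28.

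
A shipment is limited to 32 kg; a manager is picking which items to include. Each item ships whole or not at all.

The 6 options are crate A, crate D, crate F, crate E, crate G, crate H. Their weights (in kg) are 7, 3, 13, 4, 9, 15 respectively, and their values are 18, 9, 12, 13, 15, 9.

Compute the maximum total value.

Allowing fractional choices, the relaxed optimum would be about 63.3, but items are indivisible.
crate A + crate D + crate F + crate G: weight 7 + 3 + 13 + 9 = 32 ≤ 32, value 18 + 9 + 12 + 15 = 54.
crate A + crate D + crate F + crate E: weight 7 + 3 + 13 + 4 = 27 ≤ 32, value 18 + 9 + 12 + 13 = 52.
crate A + crate D + crate E + crate G: weight 7 + 3 + 4 + 9 = 23 ≤ 32, value 18 + 9 + 13 + 15 = 55.
Best is crate A, crate D, crate E, and crate G with total value 55.

55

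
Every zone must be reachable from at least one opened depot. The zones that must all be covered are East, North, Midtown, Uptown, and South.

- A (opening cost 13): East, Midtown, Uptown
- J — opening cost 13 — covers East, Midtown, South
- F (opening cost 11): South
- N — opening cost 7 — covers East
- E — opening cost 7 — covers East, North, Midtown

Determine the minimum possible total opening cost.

Choose A, F, and E: together they cover East, North, Midtown, Uptown, South — every zone.
Total opening cost: 13 + 11 + 7 = 31.
No cover costs less than 31.

31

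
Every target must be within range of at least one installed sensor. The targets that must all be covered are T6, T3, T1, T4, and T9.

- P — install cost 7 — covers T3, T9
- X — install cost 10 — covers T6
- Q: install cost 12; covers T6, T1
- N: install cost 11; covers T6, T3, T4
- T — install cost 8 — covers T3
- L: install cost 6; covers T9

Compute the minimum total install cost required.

Choose Q, N, and L: together they cover T6, T3, T1, T4, T9 — every target.
Total install cost: 12 + 11 + 6 = 29.

29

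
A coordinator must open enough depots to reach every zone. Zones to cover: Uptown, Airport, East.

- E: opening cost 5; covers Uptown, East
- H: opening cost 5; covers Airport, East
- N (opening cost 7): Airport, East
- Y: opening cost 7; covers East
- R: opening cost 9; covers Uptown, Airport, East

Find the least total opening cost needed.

9

This is a weighted set-cover instance.
The greedy cost-per-new-zone heuristic would pick E and H for 10, but a cheaper cover exists.
R alone covers Uptown, Airport, East — every zone.
Total opening cost: 9.
No cover costs less than 9.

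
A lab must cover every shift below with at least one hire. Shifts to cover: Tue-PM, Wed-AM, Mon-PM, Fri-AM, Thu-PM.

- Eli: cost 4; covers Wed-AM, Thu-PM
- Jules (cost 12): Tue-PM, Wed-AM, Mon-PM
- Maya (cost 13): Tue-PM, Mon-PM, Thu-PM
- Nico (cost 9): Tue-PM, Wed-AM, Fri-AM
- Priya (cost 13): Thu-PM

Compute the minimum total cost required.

22

The greedy cost-per-new-shift heuristic would pick Eli, Nico, and Jules for 25, but a cheaper cover exists.
Choose Maya and Nico: together they cover Tue-PM, Wed-AM, Mon-PM, Fri-AM, Thu-PM — every shift.
Total cost: 13 + 9 = 22.
No cover costs less than 22.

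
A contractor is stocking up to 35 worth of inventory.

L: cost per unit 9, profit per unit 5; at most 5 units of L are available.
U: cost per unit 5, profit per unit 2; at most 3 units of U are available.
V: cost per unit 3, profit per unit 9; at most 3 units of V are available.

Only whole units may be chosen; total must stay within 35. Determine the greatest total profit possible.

Take 2×L, 1×U, and 3×V: cost 32 ≤ 35, profit 2·5 + 1·2 + 3·9 = 39.
V has the best ratio (9/3) and is taken to its limit of 3; remaining capacity is filled optimally with the others.

39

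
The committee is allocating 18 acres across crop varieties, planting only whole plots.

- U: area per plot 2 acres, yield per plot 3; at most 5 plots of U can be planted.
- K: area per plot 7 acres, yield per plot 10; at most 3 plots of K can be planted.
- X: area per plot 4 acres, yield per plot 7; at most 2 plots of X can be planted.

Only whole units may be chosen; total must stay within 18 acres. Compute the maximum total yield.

29

Take 5×U and 2×X: area 18 ≤ 18, yield 5·3 + 2·7 = 29.
X has the best ratio (7/4) and is taken to its limit of 2; remaining capacity is filled optimally with the others.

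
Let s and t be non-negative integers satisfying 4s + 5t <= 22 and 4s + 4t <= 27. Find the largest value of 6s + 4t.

30

Relaxing integrality, the LP optimum is 33.00 at (s,t) = (5.5, 0), which is not an integer point.
(s,t)=(5,0): 4·5+5·0=20≤22, 4·5+4·0=20≤27, objective 30.
(s,t)=(4,1): 4·4+5·1=21≤22, 4·4+4·1=20≤27, objective 28.
(s,t)=(4,0): 4·4+5·0=16≤22, 4·4+4·0=16≤27, objective 24.
The best lattice point is (5,0), giving 30.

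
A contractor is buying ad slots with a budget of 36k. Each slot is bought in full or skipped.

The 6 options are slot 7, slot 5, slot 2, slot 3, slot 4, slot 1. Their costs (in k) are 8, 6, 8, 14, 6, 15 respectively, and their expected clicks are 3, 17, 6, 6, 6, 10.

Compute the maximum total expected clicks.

39

Allowing fractional choices, the relaxed optimum would be about 39.4, but ad slots are indivisible.
slot 7 + slot 5 + slot 4 + slot 1: cost 8 + 6 + 6 + 15 = 35 ≤ 36, expected clicks 3 + 17 + 6 + 10 = 36.
slot 5 + slot 2 + slot 4 + slot 1: cost 6 + 8 + 6 + 15 = 35 ≤ 36, expected clicks 17 + 6 + 6 + 10 = 39.
Best is slot 5, slot 2, slot 4, and slot 1 with total expected clicks 39.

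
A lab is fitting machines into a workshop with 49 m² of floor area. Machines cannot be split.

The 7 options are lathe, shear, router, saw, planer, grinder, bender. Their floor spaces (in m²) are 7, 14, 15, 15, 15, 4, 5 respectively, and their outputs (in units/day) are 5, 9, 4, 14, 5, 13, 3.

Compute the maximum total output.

44

Allowing fractional choices, the relaxed optimum would be about 45.3, but machines are indivisible.
lathe + shear + saw + grinder: floor space 7 + 14 + 15 + 4 = 40 ≤ 49, output 5 + 9 + 14 + 13 = 41.
lathe + shear + saw + grinder + bender: floor space 7 + 14 + 15 + 4 + 5 = 45 ≤ 49, output 5 + 9 + 14 + 13 + 3 = 44.
Best is lathe, shear, saw, grinder, and bender with total output 44.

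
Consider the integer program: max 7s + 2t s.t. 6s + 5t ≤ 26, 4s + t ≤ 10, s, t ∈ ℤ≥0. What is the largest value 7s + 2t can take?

18

Relaxing integrality, the LP optimum is 18.29 at (s,t) = (1.71, 3.14), which is not an integer point.
(s,t)=(2,2) is feasible, giving 18.
(s,t)=(2,1) is feasible, giving 16.
(s,t)=(1,4) is feasible, giving 15.
Maximum is 18 at (s,t)=(2,2).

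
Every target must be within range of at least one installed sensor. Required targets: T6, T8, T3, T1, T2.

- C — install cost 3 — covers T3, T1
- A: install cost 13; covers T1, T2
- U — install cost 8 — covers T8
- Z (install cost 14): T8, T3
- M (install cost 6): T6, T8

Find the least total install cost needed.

Choose C, A, and M: together they cover T6, T8, T3, T1, T2 — every target.
Total install cost: 3 + 13 + 6 = 22.

22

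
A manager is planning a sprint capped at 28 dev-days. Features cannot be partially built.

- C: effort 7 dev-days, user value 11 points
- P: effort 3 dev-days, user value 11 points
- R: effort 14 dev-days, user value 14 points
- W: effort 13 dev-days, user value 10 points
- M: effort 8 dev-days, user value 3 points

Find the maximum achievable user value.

36

Allowing fractional choices, the relaxed optimum would be about 39.1, but features are indivisible.
P + R + M: effort 3 + 14 + 8 = 25 ≤ 28, user value 11 + 14 + 3 = 28.
C + P + W: effort 7 + 3 + 13 = 23 ≤ 28, user value 11 + 11 + 10 = 32.
C + P + R: effort 7 + 3 + 14 = 24 ≤ 28, user value 11 + 11 + 14 = 36.
Best is C, P, and R with total user value 36.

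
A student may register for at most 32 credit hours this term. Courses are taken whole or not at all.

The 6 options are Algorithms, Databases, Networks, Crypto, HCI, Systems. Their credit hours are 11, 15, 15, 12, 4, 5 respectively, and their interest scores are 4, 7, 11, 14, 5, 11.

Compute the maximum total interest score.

36

This is a 0-1 knapsack instance.
Take Networks, Crypto, and Systems: credit hours 15 + 12 + 5 = 32 ≤ 32, interest score 11 + 14 + 11 = 36.
No other feasible combination does better.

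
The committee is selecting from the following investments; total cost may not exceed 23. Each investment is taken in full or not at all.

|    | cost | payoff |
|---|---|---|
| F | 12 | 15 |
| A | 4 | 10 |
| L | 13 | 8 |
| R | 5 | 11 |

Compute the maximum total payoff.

36

Allowing fractional choices, the relaxed optimum would be about 37.2, but investments are indivisible.
F + A + R: cost 12 + 4 + 5 = 21 ≤ 23, payoff 15 + 10 + 11 = 36.
A + L + R: cost 4 + 13 + 5 = 22 ≤ 23, payoff 10 + 8 + 11 = 29.
Best is F, A, and R with total payoff 36.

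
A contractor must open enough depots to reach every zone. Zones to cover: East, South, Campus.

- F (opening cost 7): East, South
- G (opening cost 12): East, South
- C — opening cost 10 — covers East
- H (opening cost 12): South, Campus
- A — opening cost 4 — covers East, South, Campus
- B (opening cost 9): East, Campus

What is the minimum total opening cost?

This is an integer covering problem.
A alone covers East, South, Campus — every zone.
Total opening cost: 4.
No cover costs less than 4.

4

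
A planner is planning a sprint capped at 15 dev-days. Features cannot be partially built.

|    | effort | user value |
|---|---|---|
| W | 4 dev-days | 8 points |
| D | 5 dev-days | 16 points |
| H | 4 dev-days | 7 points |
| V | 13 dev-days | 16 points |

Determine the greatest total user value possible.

31

W + D + H: effort 4 + 5 + 4 = 13 ≤ 15, user value 8 + 16 + 7 = 31.
W + D: effort 4 + 5 = 9 ≤ 15, user value 8 + 16 = 24.
D + H: effort 5 + 4 = 9 ≤ 15, user value 16 + 7 = 23.
Best is W, D, and H with total user value 31.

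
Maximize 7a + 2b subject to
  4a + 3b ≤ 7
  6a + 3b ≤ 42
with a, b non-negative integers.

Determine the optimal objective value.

The continuous relaxation peaks at (1.75, 0) with value 12.25; rounding to a feasible lattice point costs some objective.
(a,b)=(1,1): 4·1+3·1=7≤7, 6·1+3·1=9≤42, objective 9.
(a,b)=(1,0): 4·1+3·0=4≤7, 6·1+3·0=6≤42, objective 7.
(a,b)=(0,2): 4·0+3·2=6≤7, 6·0+3·2=6≤42, objective 4.
(a,b)=(0,1): 4·0+3·1=3≤7, 6·0+3·1=3≤42, objective 2.
Maximum is 9 at (a,b)=(1,1).

9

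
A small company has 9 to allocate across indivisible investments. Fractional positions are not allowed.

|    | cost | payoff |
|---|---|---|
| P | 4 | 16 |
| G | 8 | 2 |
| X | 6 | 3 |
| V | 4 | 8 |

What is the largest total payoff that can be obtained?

24

Allowing fractional choices, the relaxed optimum would be about 24.5, but investments are indivisible.
P + V: cost 4 + 4 = 8 ≤ 9, payoff 16 + 8 = 24.
V: cost 4 ≤ 9, payoff 8.
P: cost 4 ≤ 9, payoff 16.
Best is P and V with total payoff 24.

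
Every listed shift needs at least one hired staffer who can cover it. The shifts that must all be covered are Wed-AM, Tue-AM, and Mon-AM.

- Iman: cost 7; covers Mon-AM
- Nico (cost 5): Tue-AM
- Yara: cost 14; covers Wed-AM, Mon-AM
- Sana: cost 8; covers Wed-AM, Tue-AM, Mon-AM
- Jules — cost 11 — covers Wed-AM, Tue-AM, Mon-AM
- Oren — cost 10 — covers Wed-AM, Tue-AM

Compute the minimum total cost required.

Sana alone covers Wed-AM, Tue-AM, Mon-AM — every shift.
Total cost: 8.

8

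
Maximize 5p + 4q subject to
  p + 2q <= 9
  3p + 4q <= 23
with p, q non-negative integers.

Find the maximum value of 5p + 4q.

35

(p,q)=(7,0) is feasible, giving 35.
(p,q)=(6,1) is feasible, giving 34.
(p,q)=(6,0) is feasible, giving 30.
The best lattice point is (7,0), giving 35.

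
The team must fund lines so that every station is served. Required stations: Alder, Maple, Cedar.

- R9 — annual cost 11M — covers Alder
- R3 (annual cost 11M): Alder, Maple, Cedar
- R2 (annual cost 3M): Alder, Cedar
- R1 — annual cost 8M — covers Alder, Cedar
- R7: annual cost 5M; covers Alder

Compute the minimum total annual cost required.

The greedy cost-per-new-station heuristic would pick R2 and R3 for 14, but a cheaper cover exists.
R3 alone covers Alder, Maple, Cedar — every station.
Total annual cost: 11.
No cover costs less than 11.

11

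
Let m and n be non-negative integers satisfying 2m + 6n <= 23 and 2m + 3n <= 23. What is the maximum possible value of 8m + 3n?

Relaxing integrality, the LP optimum is 92.00 at (m,n) = (11.5, 0), which is not an integer point.
(m,n)=(11,0): 2·11+6·0=22≤23, 2·11+3·0=22≤23, objective 88.
(m,n)=(10,0): 2·10+6·0=20≤23, 2·10+3·0=20≤23, objective 80.
The best lattice point is (11,0), giving 88.

88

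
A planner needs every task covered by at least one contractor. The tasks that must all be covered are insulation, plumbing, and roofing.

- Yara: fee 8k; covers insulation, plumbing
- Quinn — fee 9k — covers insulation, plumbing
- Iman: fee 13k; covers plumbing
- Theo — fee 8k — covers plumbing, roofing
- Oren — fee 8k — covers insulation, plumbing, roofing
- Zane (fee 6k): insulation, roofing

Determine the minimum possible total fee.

This is a weighted set-cover instance.
Oren alone covers insulation, plumbing, roofing — every task.
Total fee: 8.
No cover costs less than 8.

8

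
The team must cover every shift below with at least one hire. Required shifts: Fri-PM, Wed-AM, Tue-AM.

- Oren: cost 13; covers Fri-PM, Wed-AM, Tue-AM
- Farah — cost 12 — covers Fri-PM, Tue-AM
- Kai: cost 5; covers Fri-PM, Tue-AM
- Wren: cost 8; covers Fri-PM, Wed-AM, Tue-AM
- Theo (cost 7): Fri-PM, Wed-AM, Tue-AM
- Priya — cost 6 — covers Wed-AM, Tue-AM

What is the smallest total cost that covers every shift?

This is an integer covering problem.
Theo alone covers Fri-PM, Wed-AM, Tue-AM — every shift.
Total cost: 7.
No cover costs less than 7.

7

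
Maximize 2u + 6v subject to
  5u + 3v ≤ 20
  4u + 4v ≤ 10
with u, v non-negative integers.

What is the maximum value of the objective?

(u,v)=(0,2): 5·0+3·2=6≤20, 4·0+4·2=8≤10, objective 12.
(u,v)=(1,1): 5·1+3·1=8≤20, 4·1+4·1=8≤10, objective 8.
(u,v)=(0,1): 5·0+3·1=3≤20, 4·0+4·1=4≤10, objective 6.
Maximum is 12 at (u,v)=(0,2).

12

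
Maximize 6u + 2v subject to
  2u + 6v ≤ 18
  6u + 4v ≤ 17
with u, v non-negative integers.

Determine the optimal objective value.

(u,v)=(2,1) is feasible, giving 14.
(u,v)=(2,0) is feasible, giving 12.
No feasible integer point exceeds 14.

14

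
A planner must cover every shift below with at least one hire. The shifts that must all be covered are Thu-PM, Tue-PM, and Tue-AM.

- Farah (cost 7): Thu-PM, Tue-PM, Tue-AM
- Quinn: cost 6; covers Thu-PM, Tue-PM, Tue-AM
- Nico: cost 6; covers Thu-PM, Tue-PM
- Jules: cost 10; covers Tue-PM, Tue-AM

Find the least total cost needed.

6

Quinn alone covers Thu-PM, Tue-PM, Tue-AM — every shift.
Total cost: 6.
No cover costs less than 6.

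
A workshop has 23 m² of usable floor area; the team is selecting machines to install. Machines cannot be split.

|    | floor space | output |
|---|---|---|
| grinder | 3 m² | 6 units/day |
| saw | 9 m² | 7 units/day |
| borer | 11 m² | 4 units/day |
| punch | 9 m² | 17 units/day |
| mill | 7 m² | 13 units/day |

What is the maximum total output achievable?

36

Take grinder, punch, and mill: floor space 3 + 9 + 7 = 19 ≤ 23, output 6 + 17 + 13 = 36.
No other feasible combination does better.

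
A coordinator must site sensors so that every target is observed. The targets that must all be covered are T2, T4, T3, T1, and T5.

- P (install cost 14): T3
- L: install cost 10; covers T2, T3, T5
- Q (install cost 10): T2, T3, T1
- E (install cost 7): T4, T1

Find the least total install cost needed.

17

Choose L and E: together they cover T2, T4, T3, T1, T5 — every target.
Total install cost: 10 + 7 = 17.
No cover costs less than 17.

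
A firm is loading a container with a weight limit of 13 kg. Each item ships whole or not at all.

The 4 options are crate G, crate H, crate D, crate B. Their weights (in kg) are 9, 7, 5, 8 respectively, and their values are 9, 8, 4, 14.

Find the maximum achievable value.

Take crate D and crate B: weight 5 + 8 = 13 ≤ 13, value 4 + 14 = 18.
No other feasible combination does better.

18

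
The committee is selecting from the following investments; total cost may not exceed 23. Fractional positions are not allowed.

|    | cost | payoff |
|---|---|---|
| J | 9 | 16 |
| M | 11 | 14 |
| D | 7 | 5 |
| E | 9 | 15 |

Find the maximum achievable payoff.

31

Allowing fractional choices, the relaxed optimum would be about 37.4, but investments are indivisible.
J + M: cost 9 + 11 = 20 ≤ 23, payoff 16 + 14 = 30.
J + E: cost 9 + 9 = 18 ≤ 23, payoff 16 + 15 = 31.
Best is J and E with total payoff 31.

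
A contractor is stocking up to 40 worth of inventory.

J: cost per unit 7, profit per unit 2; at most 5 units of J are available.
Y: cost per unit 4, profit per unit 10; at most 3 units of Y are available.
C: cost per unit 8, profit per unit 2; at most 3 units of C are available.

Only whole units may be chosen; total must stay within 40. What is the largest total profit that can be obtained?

38

Take 4×J and 3×Y: cost 40 ≤ 40, profit 4·2 + 3·10 = 38.
Y has the best ratio (10/4) and is taken to its limit of 3; remaining capacity is filled optimally with the others.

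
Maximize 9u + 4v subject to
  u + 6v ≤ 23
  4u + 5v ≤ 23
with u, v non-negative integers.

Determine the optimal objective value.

45

Relaxing integrality, the LP optimum is 51.75 at (u,v) = (5.75, 0), which is not an integer point.
(u,v)=(5,0): 1·5+6·0=5≤23, 4·5+5·0=20≤23, objective 45.
(u,v)=(4,1): 1·4+6·1=10≤23, 4·4+5·1=21≤23, objective 40.
Maximum is 45 at (u,v)=(5,0).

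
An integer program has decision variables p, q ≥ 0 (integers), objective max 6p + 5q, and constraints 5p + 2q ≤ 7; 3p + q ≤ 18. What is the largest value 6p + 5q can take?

(p,q)=(0,3): 5·0+2·3=6≤7, 3·0+1·3=3≤18, objective 15.
(p,q)=(0,2): 5·0+2·2=4≤7, 3·0+1·2=2≤18, objective 10.
Maximum is 15 at (p,q)=(0,3).

15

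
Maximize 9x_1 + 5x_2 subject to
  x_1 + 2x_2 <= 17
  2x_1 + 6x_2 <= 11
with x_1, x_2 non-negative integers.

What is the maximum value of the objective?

The continuous relaxation peaks at (5.5, 0) with value 49.50; rounding to a feasible lattice point costs some objective.
(x_1,x_2)=(5,0): 1·5+2·0=5≤17, 2·5+6·0=10≤11, objective 45.
(x_1,x_2)=(4,0): 1·4+2·0=4≤17, 2·4+6·0=8≤11, objective 36.
The best lattice point is (5,0), giving 45.

45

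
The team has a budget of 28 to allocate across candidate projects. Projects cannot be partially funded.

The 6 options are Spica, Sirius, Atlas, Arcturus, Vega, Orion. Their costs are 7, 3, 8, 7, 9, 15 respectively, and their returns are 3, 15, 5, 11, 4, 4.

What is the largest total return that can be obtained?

35

This is a 0-1 knapsack instance.
Spica + Sirius + Atlas + Arcturus: cost 7 + 3 + 8 + 7 = 25 ≤ 28, return 3 + 15 + 5 + 11 = 34.
Sirius + Atlas + Arcturus + Vega: cost 3 + 8 + 7 + 9 = 27 ≤ 28, return 15 + 5 + 11 + 4 = 35.
Spica + Sirius + Arcturus + Vega: cost 7 + 3 + 7 + 9 = 26 ≤ 28, return 3 + 15 + 11 + 4 = 33.
Best is Sirius, Atlas, Arcturus, and Vega with total return 35.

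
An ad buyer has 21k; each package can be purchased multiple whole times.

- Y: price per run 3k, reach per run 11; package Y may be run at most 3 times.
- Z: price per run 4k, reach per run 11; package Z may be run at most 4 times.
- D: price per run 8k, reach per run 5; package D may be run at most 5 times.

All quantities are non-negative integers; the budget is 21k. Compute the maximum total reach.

66

1×Y and 4×Z: price 19 ≤ 21, reach 1·11 + 4·11 = 55.
3×Y and 3×Z: price 21 ≤ 21, reach 3·11 + 3·11 = 66.
Best is 66.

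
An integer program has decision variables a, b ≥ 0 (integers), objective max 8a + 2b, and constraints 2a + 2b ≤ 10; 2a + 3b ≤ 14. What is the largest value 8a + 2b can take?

40

(a,b)=(5,0): 2·5+2·0=10≤10, 2·5+3·0=10≤14, objective 40.
(a,b)=(4,1): 2·4+2·1=10≤10, 2·4+3·1=11≤14, objective 34.
(a,b)=(4,0): 2·4+2·0=8≤10, 2·4+3·0=8≤14, objective 32.
Maximum is 40 at (a,b)=(5,0).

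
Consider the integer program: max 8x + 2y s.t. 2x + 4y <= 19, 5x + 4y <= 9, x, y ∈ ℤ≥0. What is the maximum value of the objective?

The continuous relaxation peaks at (1.8, 0) with value 14.40; rounding to a feasible lattice point costs some objective.
(x,y)=(1,1): 2·1+4·1=6≤19, 5·1+4·1=9≤9, objective 10.
(x,y)=(1,0): 2·1+4·0=2≤19, 5·1+4·0=5≤9, objective 8.
(x,y)=(0,2): 2·0+4·2=8≤19, 5·0+4·2=8≤9, objective 4.
The best lattice point is (1,1), giving 10.

10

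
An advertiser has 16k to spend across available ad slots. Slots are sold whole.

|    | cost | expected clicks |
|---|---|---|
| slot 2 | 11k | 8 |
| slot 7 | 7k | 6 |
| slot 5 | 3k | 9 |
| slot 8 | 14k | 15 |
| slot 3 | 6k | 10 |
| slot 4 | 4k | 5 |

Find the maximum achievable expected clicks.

25

Take slot 7, slot 5, and slot 3: cost 7 + 3 + 6 = 16 ≤ 16, expected clicks 6 + 9 + 10 = 25.
No other feasible combination does better.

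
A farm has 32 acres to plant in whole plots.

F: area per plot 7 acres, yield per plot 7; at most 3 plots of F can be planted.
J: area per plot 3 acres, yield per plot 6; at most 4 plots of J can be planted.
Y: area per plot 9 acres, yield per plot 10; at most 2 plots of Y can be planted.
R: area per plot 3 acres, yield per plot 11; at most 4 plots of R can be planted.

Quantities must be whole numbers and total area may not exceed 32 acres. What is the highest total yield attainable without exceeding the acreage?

Take 1×F, 4×J, and 4×R: area 31 ≤ 32, yield 1·7 + 4·6 + 4·11 = 75.
R has the best ratio (11/3) and is taken to its limit of 4; remaining capacity is filled optimally with the others.

75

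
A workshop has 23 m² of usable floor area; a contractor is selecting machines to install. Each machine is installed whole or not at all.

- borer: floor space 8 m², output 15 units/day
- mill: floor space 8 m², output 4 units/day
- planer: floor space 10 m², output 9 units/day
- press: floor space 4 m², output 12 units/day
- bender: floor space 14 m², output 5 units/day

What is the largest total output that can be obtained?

Allowing fractional choices, the relaxed optimum would be about 36.5, but machines are indivisible.
borer + mill + press: floor space 8 + 8 + 4 = 20 ≤ 23, output 15 + 4 + 12 = 31.
borer + planer + press: floor space 8 + 10 + 4 = 22 ≤ 23, output 15 + 9 + 12 = 36.
Best is borer, planer, and press with total output 36.

36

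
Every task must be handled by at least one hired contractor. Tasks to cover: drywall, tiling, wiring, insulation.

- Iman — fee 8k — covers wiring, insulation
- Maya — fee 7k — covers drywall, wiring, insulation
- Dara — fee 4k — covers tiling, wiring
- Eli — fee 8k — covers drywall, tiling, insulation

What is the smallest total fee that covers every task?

Choose Maya and Dara: together they cover drywall, tiling, wiring, insulation — every task.
Total fee: 7 + 4 = 11.
No cover costs less than 11.

11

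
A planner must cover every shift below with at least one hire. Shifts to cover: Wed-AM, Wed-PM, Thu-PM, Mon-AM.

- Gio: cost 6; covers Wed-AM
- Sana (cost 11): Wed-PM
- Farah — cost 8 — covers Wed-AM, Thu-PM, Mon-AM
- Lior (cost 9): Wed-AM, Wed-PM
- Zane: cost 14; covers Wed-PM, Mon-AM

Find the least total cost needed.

17

This is a weighted set-cover instance.
Choose Farah and Lior: together they cover Wed-AM, Wed-PM, Thu-PM, Mon-AM — every shift.
Total cost: 8 + 9 = 17.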